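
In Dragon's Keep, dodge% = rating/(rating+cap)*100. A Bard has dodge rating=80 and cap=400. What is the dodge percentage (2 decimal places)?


dodge% = 80 / (80 + 400) * 100
= 80 / 480 * 100
= 0.166667 * 100
= 16.67%

16.67%


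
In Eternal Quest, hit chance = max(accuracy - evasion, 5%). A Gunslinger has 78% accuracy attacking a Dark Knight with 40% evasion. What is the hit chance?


accuracy - evasion = 78 - 40 = 38
Apply floor: max(38, 5) = 38
Hit chance = 38%

38%


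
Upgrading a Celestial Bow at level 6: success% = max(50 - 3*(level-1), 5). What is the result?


raw_rate = 50 - 3 * (6 - 1)
= 50 - 3 * 5
= 50 - 15
= 35
Apply floor: max(35, 5) = 35%

35%


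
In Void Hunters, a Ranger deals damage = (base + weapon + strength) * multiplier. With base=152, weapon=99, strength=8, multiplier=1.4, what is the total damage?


Sum base + weapon + str = 152 + 99 + 8 = 259
Multiply by 1.4:
259 * 1.4 = 362.6

362.6 damage


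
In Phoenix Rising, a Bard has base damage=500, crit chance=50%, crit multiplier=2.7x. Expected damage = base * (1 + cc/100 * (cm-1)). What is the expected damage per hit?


E[dmg] = base * (1 + crit_chance * (crit_mult - 1))
cc as decimal = 50/100 = 0.5
cm - 1 = 2.7 - 1 = 1.7
Bonus factor = 0.5 * 1.7 = 0.85
Total multiplier = 1 + 0.85 = 1.85
Expected damage = 500 * 1.85 = 925.00

925.00 damage


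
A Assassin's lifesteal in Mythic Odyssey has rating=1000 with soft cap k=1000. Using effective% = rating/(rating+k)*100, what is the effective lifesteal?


effective% = rating / (rating + k) * 100
= 1000 / (1000 + 1000) * 100
= 1000 / 2000 * 100
= 0.5 * 100
= 50.00%

50.00%


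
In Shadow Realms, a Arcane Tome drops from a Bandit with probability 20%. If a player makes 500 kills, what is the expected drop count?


Expected drops = kills * (drop_rate / 100)
= 500 * (20 / 100)
= 500 * 0.2
= 100.0

100.0 drops


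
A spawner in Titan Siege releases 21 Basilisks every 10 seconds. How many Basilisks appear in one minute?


Spawns per minute = count * (60 / interval)
= 21 * (60 / 10)
= 21 * 6.0
= 126.0

126.0 per minute


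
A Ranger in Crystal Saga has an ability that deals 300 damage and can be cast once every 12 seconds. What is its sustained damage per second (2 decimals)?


DPS = damage / cooldown
= 300 / 12
= 25.00

25.00 DPS


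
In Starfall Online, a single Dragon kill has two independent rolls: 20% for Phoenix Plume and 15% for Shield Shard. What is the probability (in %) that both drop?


For independent events, P(both) = P(A) * P(B)
= 20% * 15%
= 300 / 100 %
= 3.0%

3.0%


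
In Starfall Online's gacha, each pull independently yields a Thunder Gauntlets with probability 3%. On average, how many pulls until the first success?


Expected pulls for a geometric distribution = 1/p = 100 / rate%
= 100 / 3
= 33.33

33.33 pulls


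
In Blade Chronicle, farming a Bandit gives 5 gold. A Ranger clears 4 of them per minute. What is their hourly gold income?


Gold per minute = 5 * 4 = 20
Gold per hour = 20 * 60 = 1200

1200 gold/hour


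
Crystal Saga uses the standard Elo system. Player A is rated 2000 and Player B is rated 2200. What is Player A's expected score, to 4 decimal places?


Elo expected score: Ea = 1/(1 + 10^((Rb-Ra)/400))
Rb - Ra = 2200 - 2000 = 200
(Rb-Ra)/400 = 200/400 = 0.5
10^0.5 = 3.162278
Ea = 1/(1 + 3.162278) = 1/4.162278 = 0.2403

0.2403


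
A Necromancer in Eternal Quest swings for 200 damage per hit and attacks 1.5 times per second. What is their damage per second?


DPS = damage * attack_speed
= 200 * 1.5
= 300.0

300.0 DPS


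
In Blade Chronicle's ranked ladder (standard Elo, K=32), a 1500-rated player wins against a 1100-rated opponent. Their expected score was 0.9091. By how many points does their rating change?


Elo update: delta = K * (S - Ea), where S = 1 (wins)
S - Ea = 1 - 0.9091 = 0.0909
Rating change = 32 * 0.0909
= 2.91

2.91 rating points


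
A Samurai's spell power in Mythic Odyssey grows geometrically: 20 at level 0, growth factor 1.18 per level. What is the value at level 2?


value = base * growth^level
= 20 * 1.18^2
= 20 * 1.3924
= 27.85

27.85 spell power


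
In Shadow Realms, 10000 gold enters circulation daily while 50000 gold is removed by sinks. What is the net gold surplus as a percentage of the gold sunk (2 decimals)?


Net gold = 10000 - 50000 = -40000
Inflation rate = net / sunk * 100 = -40000 / 50000 * 100
= -0.8 * 100
= -80.00%

-80.00%


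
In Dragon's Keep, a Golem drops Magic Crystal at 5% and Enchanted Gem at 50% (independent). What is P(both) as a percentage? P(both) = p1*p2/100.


For independent events, P(both) = P(A) * P(B)
= 5% * 50%
= 250 / 100 %
= 2.5%

2.5%


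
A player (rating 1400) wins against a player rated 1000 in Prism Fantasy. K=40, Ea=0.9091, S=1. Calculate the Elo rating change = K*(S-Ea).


Elo update: delta = K * (S - Ea), where S = 1 (wins)
S - Ea = 1 - 0.9091 = 0.0909
Rating change = 40 * 0.0909
= 3.64

3.64 rating points


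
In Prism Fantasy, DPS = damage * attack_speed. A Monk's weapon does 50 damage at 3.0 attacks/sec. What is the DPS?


DPS = damage * attack_speed
= 50 * 3.0
= 150.0

150.0 DPS


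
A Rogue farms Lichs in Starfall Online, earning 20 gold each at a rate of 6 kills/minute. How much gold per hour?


Gold per minute = 20 * 6 = 120
Gold per hour = 120 * 60 = 7200

7200 gold/hour


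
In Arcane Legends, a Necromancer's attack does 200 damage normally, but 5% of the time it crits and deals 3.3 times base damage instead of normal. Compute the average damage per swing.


E[dmg] = base * (1 + crit_chance * (crit_mult - 1))
cc as decimal = 5/100 = 0.05
cm - 1 = 3.3 - 1 = 2.3
Bonus factor = 0.05 * 2.3 = 0.115
Total multiplier = 1 + 0.115 = 1.115
Expected damage = 200 * 1.115 = 223.00

223.00 damage


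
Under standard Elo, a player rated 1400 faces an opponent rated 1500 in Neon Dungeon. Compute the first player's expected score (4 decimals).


Elo expected score: Ea = 1/(1 + 10^((Rb-Ra)/400))
Rb - Ra = 1500 - 1400 = 100
(Rb-Ra)/400 = 100/400 = 0.25
10^0.25 = 1.778279
Ea = 1/(1 + 1.778279) = 1/2.778279 = 0.3599

0.3599


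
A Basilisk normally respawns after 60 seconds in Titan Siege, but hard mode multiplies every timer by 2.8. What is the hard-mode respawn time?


Respawn time = base * multiplier
= 60 * 2.8
= 168.0 seconds

168.0 seconds


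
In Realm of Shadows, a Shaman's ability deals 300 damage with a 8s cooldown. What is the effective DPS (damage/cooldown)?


DPS = damage / cooldown
= 300 / 8
= 37.50

37.50 DPS


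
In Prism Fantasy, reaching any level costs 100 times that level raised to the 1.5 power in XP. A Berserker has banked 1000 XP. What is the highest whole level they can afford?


XP = 100 * level^1.5, so level = (XP / 100)^(1/1.5)
= (1000 / 100)^(1/1.5)
= 10.0^0.6667
= 4.6416
Floor: level = 4

level 4


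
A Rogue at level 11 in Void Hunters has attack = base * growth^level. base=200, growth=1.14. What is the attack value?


value = base * growth^level
= 200 * 1.14^11
= 200 * 4.226232
= 845.25

845.25 attack


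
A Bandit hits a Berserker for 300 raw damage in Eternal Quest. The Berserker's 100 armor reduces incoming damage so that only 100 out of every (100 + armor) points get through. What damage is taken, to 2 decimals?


actual = 300 * 100 / (100 + 100)
= 300 * 100 / 200
= 30000 / 200
= 150.00

150.00 damage


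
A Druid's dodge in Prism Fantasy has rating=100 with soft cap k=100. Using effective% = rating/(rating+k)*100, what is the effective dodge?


effective% = rating / (rating + k) * 100
= 100 / (100 + 100) * 100
= 100 / 200 * 100
= 0.5 * 100
= 50.00%

50.00%


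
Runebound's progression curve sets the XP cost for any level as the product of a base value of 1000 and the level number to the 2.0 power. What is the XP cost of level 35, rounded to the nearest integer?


XP = 1000 * level^2.0
Substitute level = 35:
XP = 1000 * 35^2.0
= 1000 * 1225.0
= 1225000

1225000 XP


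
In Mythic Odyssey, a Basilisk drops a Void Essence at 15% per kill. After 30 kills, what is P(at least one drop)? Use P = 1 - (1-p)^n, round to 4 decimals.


P(at least one) = 1 - P(none) = 1 - (1-p)^n
p = 15/100 = 0.15
1 - p = 0.85
(1 - p)^30 = 0.85^30 = 0.007631
P(at least one) = 1 - 0.007631 = 0.9924

0.9924


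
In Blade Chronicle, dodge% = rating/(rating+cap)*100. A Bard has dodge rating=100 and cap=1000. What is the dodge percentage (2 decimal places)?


dodge% = 100 / (100 + 1000) * 100
= 100 / 1100 * 100
= 0.090909 * 100
= 9.09%

9.09%


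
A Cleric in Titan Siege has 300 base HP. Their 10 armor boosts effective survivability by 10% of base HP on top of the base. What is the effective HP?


EHP = 300 * (1 + 10/100)
= 300 * (1 + 0.1)
= 300 * 1.1
= 330.0

330.0 EHP


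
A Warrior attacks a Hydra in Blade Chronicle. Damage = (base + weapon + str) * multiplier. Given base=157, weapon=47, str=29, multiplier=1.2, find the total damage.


Sum base + weapon + str = 157 + 47 + 29 = 233
Multiply by 1.2:
233 * 1.2 = 279.6

279.6 damage


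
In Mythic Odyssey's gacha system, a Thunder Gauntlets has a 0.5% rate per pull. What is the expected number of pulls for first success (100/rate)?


Expected pulls for a geometric distribution = 1/p = 100 / rate%
= 100 / 0.5
= 200.0

200.0 pulls


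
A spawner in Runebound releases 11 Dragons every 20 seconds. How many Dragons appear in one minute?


Spawns per minute = count * (60 / interval)
= 11 * (60 / 20)
= 11 * 3.0
= 33.0

33.0 per minute


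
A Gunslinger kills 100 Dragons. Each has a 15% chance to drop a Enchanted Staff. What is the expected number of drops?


Expected drops = kills * (drop_rate / 100)
= 100 * (15 / 100)
= 100 * 0.15
= 15.0

15.0 drops


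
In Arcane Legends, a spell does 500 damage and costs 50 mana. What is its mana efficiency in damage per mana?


Efficiency = damage / mana
= 500 / 50
= 10.00

10.00 dmg/mana


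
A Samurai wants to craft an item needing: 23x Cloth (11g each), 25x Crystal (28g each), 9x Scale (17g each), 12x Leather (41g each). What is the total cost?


Cost breakdown:
  Cloth: 23 * 11 = 253
  Crystal: 25 * 28 = 700
  Scale: 9 * 17 = 153
  Leather: 12 * 41 = 492
Total = 253 + 700 + 153 + 492 = 1598

1598 gold


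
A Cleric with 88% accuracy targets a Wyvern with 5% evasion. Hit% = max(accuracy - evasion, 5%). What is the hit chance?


accuracy - evasion = 88 - 5 = 83
Apply floor: max(83, 5) = 83
Hit chance = 83%

83%


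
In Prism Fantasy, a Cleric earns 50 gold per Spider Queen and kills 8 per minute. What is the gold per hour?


Gold per minute = 50 * 8 = 400
Gold per hour = 400 * 60 = 24000

24000 gold/hour


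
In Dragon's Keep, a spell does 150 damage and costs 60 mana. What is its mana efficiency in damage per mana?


Efficiency = damage / mana
= 150 / 60
= 2.50

2.50 dmg/mana


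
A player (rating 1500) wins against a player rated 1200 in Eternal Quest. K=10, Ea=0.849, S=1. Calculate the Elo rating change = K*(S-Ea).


Elo update: delta = K * (S - Ea), where S = 1 (wins)
S - Ea = 1 - 0.849 = 0.151
Rating change = 10 * 0.151
= 1.51

1.51 rating points


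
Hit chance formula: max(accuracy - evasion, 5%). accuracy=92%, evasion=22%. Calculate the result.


accuracy - evasion = 92 - 22 = 70
Apply floor: max(70, 5) = 70
Hit chance = 70%

70%


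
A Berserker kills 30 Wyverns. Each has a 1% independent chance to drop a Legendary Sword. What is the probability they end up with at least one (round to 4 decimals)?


P(at least one) = 1 - P(none) = 1 - (1-p)^n
p = 1/100 = 0.01
1 - p = 0.99
(1 - p)^30 = 0.99^30 = 0.739700
P(at least one) = 1 - 0.739700 = 0.2603

0.2603


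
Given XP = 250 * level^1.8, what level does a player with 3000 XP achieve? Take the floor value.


XP = 250 * level^1.8, so level = (XP / 250)^(1/1.8)
= (3000 / 250)^(1/1.8)
= 12.0^0.5556
= 3.9769
Floor: level = 3

level 3


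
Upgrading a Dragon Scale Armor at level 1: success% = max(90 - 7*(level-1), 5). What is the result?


raw_rate = 90 - 7 * (1 - 1)
= 90 - 7 * 0
= 90 - 0
= 90
Apply floor: max(90, 5) = 90%

90%


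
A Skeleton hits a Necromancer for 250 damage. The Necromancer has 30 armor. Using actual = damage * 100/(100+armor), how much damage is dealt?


actual = 250 * 100 / (100 + 30)
= 250 * 100 / 130
= 25000 / 130
= 192.31

192.31 damage


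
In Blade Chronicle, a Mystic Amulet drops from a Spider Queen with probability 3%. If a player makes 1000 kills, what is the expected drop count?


Expected drops = kills * (drop_rate / 100)
= 1000 * (3 / 100)
= 1000 * 0.03
= 30.0

30.0 drops


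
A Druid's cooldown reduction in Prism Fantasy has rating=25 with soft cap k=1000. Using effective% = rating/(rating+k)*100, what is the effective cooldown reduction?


effective% = rating / (rating + k) * 100
= 25 / (25 + 1000) * 100
= 25 / 1025 * 100
= 0.02439 * 100
= 2.44%

2.44%


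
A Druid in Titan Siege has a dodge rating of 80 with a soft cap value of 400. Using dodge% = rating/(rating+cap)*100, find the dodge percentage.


dodge% = 80 / (80 + 400) * 100
= 80 / 480 * 100
= 0.166667 * 100
= 16.67%

16.67%


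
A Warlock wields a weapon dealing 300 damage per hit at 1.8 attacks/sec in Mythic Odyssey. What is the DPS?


DPS = damage * attack_speed
= 300 * 1.8
= 540.0

540.0 DPS


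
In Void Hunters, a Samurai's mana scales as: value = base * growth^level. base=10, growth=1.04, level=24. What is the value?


value = base * growth^level
= 10 * 1.04^24
= 10 * 2.563304
= 25.63

25.63 mana


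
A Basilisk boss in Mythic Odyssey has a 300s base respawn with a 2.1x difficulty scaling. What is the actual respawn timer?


Respawn time = base * multiplier
= 300 * 2.1
= 630.0 seconds

630.0 seconds


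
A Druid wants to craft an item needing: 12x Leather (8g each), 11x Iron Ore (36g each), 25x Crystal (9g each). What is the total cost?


Cost breakdown:
  Leather: 12 * 8 = 96
  Iron Ore: 11 * 36 = 396
  Crystal: 25 * 9 = 225
Total = 96 + 396 + 225 = 717

717 gold


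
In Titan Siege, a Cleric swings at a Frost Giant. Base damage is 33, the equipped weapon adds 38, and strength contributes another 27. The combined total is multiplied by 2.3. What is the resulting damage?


Sum base + weapon + str = 33 + 38 + 27 = 98
Multiply by 2.3:
98 * 2.3 = 225.4

225.4 damage


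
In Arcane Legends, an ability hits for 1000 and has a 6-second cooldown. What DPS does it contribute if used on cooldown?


DPS = damage / cooldown
= 1000 / 6
= 166.67

166.67 DPS


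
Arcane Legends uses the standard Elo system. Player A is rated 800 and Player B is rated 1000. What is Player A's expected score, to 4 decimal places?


Elo expected score: Ea = 1/(1 + 10^((Rb-Ra)/400))
Rb - Ra = 1000 - 800 = 200
(Rb-Ra)/400 = 200/400 = 0.5
10^0.5 = 3.162278
Ea = 1/(1 + 3.162278) = 1/4.162278 = 0.2403

0.2403


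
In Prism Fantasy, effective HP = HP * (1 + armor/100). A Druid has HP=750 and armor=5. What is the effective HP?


EHP = 750 * (1 + 5/100)
= 750 * (1 + 0.05)
= 750 * 1.05
= 787.5

787.5 EHP


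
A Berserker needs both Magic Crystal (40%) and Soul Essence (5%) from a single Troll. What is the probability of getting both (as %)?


For independent events, P(both) = P(A) * P(B)
= 40% * 5%
= 200 / 100 %
= 2.0%

2.0%


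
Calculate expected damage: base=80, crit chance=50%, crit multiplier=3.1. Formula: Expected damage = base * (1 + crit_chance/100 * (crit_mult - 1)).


E[dmg] = base * (1 + crit_chance * (crit_mult - 1))
cc as decimal = 50/100 = 0.5
cm - 1 = 3.1 - 1 = 2.1
Bonus factor = 0.5 * 2.1 = 1.05
Total multiplier = 1 + 1.05 = 2.05
Expected damage = 80 * 2.05 = 164.00

164.00 damage


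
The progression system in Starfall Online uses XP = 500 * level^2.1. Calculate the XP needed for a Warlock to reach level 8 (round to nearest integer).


XP = 500 * level^2.1
Substitute level = 8:
XP = 500 * 8^2.1
= 500 * 78.7932
= 39397

39397 XP


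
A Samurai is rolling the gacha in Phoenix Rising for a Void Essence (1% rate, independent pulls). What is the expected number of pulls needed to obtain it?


Expected pulls for a geometric distribution = 1/p = 100 / rate%
= 100 / 1
= 100.0

100.0 pulls


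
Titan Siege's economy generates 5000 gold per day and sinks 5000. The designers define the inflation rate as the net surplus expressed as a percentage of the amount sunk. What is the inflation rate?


Net gold = 5000 - 5000 = 0
Inflation rate = net / sunk * 100 = 0 / 5000 * 100
= 0.0 * 100
= 0.00%

0.00%


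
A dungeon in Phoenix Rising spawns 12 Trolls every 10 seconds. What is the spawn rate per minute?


Spawns per minute = count * (60 / interval)
= 12 * (60 / 10)
= 12 * 6.0
= 72.0

72.0 per minute


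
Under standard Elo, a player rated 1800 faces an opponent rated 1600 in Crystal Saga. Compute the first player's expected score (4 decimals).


Elo expected score: Ea = 1/(1 + 10^((Rb-Ra)/400))
Rb - Ra = 1600 - 1800 = -200
(Rb-Ra)/400 = -200/400 = -0.5
10^-0.5 = 0.316228
Ea = 1/(1 + 0.316228) = 1/1.316228 = 0.7597

0.7597


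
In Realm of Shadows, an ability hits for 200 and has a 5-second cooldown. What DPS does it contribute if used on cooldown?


DPS = damage / cooldown
= 200 / 5
= 40.00

40.00 DPS


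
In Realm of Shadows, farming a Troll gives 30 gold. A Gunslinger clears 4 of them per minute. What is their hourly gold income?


Gold per minute = 30 * 4 = 120
Gold per hour = 120 * 60 = 7200

7200 gold/hour


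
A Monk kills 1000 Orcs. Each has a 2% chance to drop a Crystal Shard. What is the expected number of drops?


Expected drops = kills * (drop_rate / 100)
= 1000 * (2 / 100)
= 1000 * 0.02
= 20.0

20.0 drops


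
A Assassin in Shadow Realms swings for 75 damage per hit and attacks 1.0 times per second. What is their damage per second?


DPS = damage * attack_speed
= 75 * 1.0
= 75.0

75.0 DPS


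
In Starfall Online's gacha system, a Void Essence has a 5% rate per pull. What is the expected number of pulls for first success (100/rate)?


Expected pulls for a geometric distribution = 1/p = 100 / rate%
= 100 / 5
= 20.0

20.0 pulls


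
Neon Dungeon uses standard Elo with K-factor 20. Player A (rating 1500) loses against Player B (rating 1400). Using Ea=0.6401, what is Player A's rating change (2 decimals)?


Elo update: delta = K * (S - Ea), where S = 0 (loses)
S - Ea = 0 - 0.6401 = -0.6401
Rating change = 20 * -0.6401
= -12.80

-12.80 rating points


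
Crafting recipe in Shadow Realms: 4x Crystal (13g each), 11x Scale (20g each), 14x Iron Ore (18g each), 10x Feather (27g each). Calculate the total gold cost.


Cost breakdown:
  Crystal: 4 * 13 = 52
  Scale: 11 * 20 = 220
  Iron Ore: 14 * 18 = 252
  Feather: 10 * 27 = 270
Total = 52 + 220 + 252 + 270 = 794

794 gold


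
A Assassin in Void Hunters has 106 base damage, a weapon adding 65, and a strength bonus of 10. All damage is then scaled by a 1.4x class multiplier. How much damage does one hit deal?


Sum base + weapon + str = 106 + 65 + 10 = 181
Multiply by 1.4:
181 * 1.4 = 253.4

253.4 damage


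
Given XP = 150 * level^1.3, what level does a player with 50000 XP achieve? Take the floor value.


XP = 150 * level^1.3, so level = (XP / 150)^(1/1.3)
= (50000 / 150)^(1/1.3)
= 333.3333^0.7692
= 87.232
Floor: level = 87

level 87


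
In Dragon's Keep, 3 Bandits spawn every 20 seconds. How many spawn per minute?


Spawns per minute = count * (60 / interval)
= 3 * (60 / 20)
= 3 * 3.0
= 9.0

9.0 per minute


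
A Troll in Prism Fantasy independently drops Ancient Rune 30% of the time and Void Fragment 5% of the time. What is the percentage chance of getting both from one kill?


For independent events, P(both) = P(A) * P(B)
= 30% * 5%
= 150 / 100 %
= 1.5%

1.5%


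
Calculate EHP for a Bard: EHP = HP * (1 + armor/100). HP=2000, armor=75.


EHP = 2000 * (1 + 75/100)
= 2000 * (1 + 0.75)
= 2000 * 1.75
= 3500.0

3500.0 EHP


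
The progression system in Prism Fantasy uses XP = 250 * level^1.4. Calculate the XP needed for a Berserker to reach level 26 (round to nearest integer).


XP = 250 * level^1.4
Substitute level = 26:
XP = 250 * 26^1.4
= 250 * 95.7112
= 23928

23928 XP


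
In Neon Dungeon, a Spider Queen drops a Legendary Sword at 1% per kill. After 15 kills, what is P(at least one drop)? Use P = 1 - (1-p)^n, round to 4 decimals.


P(at least one) = 1 - P(none) = 1 - (1-p)^n
p = 1/100 = 0.01
1 - p = 0.99
(1 - p)^15 = 0.99^15 = 0.860058
P(at least one) = 1 - 0.860058 = 0.1399

0.1399


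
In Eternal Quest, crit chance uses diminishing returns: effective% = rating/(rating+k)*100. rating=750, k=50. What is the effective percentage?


effective% = rating / (rating + k) * 100
= 750 / (750 + 50) * 100
= 750 / 800 * 100
= 0.9375 * 100
= 93.75%

93.75%


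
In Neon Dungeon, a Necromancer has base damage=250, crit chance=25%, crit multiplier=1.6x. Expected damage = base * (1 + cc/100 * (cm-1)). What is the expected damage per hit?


E[dmg] = base * (1 + crit_chance * (crit_mult - 1))
cc as decimal = 25/100 = 0.25
cm - 1 = 1.6 - 1 = 0.6
Bonus factor = 0.25 * 0.6 = 0.15
Total multiplier = 1 + 0.15 = 1.15
Expected damage = 250 * 1.15 = 287.50

287.50 damage


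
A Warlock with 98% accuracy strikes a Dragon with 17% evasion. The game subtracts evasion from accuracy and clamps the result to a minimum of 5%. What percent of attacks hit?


accuracy - evasion = 98 - 17 = 81
Apply floor: max(81, 5) = 81
Hit chance = 81%

81%


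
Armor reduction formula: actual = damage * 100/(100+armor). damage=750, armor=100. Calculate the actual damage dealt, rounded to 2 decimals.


actual = 750 * 100 / (100 + 100)
= 750 * 100 / 200
= 75000 / 200
= 375.00

375.00 damage


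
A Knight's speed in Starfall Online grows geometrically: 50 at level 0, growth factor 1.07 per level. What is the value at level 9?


value = base * growth^level
= 50 * 1.07^9
= 50 * 1.838459
= 91.92

91.92 speed


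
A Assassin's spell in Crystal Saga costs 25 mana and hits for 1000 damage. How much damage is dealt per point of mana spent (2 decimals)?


Efficiency = damage / mana
= 1000 / 25
= 40.00

40.00 dmg/mana


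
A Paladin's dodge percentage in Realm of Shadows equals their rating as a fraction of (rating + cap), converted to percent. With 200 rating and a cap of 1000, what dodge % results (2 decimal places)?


dodge% = 200 / (200 + 1000) * 100
= 200 / 1200 * 100
= 0.166667 * 100
= 16.67%

16.67%


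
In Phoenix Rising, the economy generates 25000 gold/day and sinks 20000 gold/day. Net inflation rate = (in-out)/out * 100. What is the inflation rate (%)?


Net gold = 25000 - 20000 = 5000
Inflation rate = net / sunk * 100 = 5000 / 20000 * 100
= 0.25 * 100
= 25.00%

25.00%


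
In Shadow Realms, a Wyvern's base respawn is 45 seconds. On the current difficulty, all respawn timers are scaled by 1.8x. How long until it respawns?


Respawn time = base * multiplier
= 45 * 1.8
= 81.0 seconds

81.0 seconds


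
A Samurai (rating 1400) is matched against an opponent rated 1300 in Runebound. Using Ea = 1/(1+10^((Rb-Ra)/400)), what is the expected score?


Elo expected score: Ea = 1/(1 + 10^((Rb-Ra)/400))
Rb - Ra = 1300 - 1400 = -100
(Rb-Ra)/400 = -100/400 = -0.25
10^-0.25 = 0.562341
Ea = 1/(1 + 0.562341) = 1/1.562341 = 0.6401

0.6401


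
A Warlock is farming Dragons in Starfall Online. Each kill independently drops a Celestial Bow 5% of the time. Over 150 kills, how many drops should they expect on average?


Expected drops = kills * (drop_rate / 100)
= 150 * (5 / 100)
= 150 * 0.05
= 7.5

7.5 drops


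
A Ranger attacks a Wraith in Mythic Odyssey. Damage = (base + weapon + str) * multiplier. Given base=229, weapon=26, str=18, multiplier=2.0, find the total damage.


Sum base + weapon + str = 229 + 26 + 18 = 273
Multiply by 2.0:
273 * 2.0 = 546.0

546.0 damage


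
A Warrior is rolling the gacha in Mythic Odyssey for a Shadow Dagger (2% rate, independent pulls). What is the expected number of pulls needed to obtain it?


Expected pulls for a geometric distribution = 1/p = 100 / rate%
= 100 / 2
= 50.0

50.0 pulls


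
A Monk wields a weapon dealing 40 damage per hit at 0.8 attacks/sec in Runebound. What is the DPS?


DPS = damage * attack_speed
= 40 * 0.8
= 32.0

32.0 DPS


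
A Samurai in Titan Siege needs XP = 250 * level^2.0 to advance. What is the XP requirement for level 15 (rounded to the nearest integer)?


XP = 250 * level^2.0
Substitute level = 15:
XP = 250 * 15^2.0
= 250 * 225.0
= 56250

56250 XP


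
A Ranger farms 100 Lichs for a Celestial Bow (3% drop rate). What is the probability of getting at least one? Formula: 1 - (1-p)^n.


P(at least one) = 1 - P(none) = 1 - (1-p)^n
p = 3/100 = 0.03
1 - p = 0.97
(1 - p)^100 = 0.97^100 = 0.047553
P(at least one) = 1 - 0.047553 = 0.9524

0.9524


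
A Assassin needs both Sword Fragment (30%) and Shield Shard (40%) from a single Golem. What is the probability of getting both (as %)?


For independent events, P(both) = P(A) * P(B)
= 30% * 40%
= 1200 / 100 %
= 12.0%

12.0%


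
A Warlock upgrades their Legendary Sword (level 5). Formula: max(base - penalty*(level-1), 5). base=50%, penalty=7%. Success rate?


raw_rate = 50 - 7 * (5 - 1)
= 50 - 7 * 4
= 50 - 28
= 22
Apply floor: max(22, 5) = 22%

22%


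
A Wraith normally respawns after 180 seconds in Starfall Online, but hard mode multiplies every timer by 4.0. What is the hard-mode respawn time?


Respawn time = base * multiplier
= 180 * 4.0
= 720.0 seconds

720.0 seconds


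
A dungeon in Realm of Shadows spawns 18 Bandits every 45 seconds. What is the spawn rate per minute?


Spawns per minute = count * (60 / interval)
= 18 * (60 / 45)
= 18 * 1.3333
= 24.0

24.0 per minute


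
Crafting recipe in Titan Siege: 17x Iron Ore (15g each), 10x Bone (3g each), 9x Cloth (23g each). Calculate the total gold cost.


Cost breakdown:
  Iron Ore: 17 * 15 = 255
  Bone: 10 * 3 = 30
  Cloth: 9 * 23 = 207
Total = 255 + 30 + 207 = 492

492 gold


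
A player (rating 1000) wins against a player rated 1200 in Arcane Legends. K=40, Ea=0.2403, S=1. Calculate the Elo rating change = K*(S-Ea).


Elo update: delta = K * (S - Ea), where S = 1 (wins)
S - Ea = 1 - 0.2403 = 0.7597
Rating change = 40 * 0.7597
= 30.39

30.39 rating points


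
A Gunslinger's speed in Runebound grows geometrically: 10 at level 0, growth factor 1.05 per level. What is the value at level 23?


value = base * growth^level
= 10 * 1.05^23
= 10 * 3.071524
= 30.72

30.72 speed


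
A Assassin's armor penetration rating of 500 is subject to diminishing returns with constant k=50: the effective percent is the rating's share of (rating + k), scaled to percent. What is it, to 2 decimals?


effective% = rating / (rating + k) * 100
= 500 / (500 + 50) * 100
= 500 / 550 * 100
= 0.909091 * 100
= 90.91%

90.91%


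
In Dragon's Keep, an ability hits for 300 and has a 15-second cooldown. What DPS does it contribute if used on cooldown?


DPS = damage / cooldown
= 300 / 15
= 20.00

20.00 DPS


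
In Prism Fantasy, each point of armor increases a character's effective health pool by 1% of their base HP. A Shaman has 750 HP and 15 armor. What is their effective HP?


EHP = 750 * (1 + 15/100)
= 750 * (1 + 0.15)
= 750 * 1.15
= 862.5

862.5 EHP


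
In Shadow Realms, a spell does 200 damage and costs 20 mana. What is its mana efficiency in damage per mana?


Efficiency = damage / mana
= 200 / 20
= 10.00

10.00 dmg/mana


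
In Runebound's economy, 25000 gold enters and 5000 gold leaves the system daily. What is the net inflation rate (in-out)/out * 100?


Net gold = 25000 - 5000 = 20000
Inflation rate = net / sunk * 100 = 20000 / 5000 * 100
= 4.0 * 100
= 400.00%

400.00%


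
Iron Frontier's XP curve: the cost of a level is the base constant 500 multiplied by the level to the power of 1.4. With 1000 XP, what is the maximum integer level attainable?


XP = 500 * level^1.4, so level = (XP / 500)^(1/1.4)
= (1000 / 500)^(1/1.4)
= 2.0^0.7143
= 1.6407
Floor: level = 1

level 1


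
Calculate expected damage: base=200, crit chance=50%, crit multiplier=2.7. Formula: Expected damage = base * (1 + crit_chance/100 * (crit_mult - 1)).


E[dmg] = base * (1 + crit_chance * (crit_mult - 1))
cc as decimal = 50/100 = 0.5
cm - 1 = 2.7 - 1 = 1.7
Bonus factor = 0.5 * 1.7 = 0.85
Total multiplier = 1 + 0.85 = 1.85
Expected damage = 200 * 1.85 = 370.00

370.00 damage


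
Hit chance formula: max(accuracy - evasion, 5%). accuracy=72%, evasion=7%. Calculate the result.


accuracy - evasion = 72 - 7 = 65
Apply floor: max(65, 5) = 65
Hit chance = 65%

65%


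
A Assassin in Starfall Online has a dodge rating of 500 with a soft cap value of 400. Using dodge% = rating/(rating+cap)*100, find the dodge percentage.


dodge% = 500 / (500 + 400) * 100
= 500 / 900 * 100
= 0.555556 * 100
= 55.56%

55.56%


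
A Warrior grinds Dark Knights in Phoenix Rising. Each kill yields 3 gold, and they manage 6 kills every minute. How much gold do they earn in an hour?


Gold per minute = 3 * 6 = 18
Gold per hour = 18 * 60 = 1080

1080 gold/hour


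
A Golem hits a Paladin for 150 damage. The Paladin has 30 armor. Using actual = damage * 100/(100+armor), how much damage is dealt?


actual = 150 * 100 / (100 + 30)
= 150 * 100 / 130
= 15000 / 130
= 115.38

115.38 damage


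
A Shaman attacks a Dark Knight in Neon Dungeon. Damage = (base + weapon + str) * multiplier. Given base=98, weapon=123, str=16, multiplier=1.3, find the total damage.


Sum base + weapon + str = 98 + 123 + 16 = 237
Multiply by 1.3:
237 * 1.3 = 308.1

308.1 damage


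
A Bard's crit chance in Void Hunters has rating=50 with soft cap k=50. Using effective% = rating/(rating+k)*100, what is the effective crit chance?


effective% = rating / (rating + k) * 100
= 50 / (50 + 50) * 100
= 50 / 100 * 100
= 0.5 * 100
= 50.00%

50.00%


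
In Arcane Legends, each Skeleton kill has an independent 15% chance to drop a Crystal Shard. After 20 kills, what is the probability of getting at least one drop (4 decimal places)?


P(at least one) = 1 - P(none) = 1 - (1-p)^n
p = 15/100 = 0.15
1 - p = 0.85
(1 - p)^20 = 0.85^20 = 0.038760
P(at least one) = 1 - 0.038760 = 0.9612

0.9612


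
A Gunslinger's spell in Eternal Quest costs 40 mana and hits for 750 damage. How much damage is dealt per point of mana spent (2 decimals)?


Efficiency = damage / mana
= 750 / 40
= 18.75

18.75 dmg/mana


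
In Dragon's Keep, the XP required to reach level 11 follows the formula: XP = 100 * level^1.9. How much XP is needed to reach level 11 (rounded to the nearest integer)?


XP = 100 * level^1.9
Substitute level = 11:
XP = 100 * 11^1.9
= 100 * 95.202
= 9520

9520 XP


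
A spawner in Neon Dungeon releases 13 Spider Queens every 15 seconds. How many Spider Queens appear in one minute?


Spawns per minute = count * (60 / interval)
= 13 * (60 / 15)
= 13 * 4.0
= 52.0

52.0 per minute


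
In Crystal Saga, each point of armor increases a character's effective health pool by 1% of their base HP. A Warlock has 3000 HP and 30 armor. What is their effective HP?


EHP = 3000 * (1 + 30/100)
= 3000 * (1 + 0.3)
= 3000 * 1.3
= 3900.0

3900.0 EHP


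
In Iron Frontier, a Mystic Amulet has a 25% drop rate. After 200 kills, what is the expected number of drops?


Expected drops = kills * (drop_rate / 100)
= 200 * (25 / 100)
= 200 * 0.25
= 50.0

50.0 drops


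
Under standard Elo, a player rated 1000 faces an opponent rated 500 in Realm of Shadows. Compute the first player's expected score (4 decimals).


Elo expected score: Ea = 1/(1 + 10^((Rb-Ra)/400))
Rb - Ra = 500 - 1000 = -500
(Rb-Ra)/400 = -500/400 = -1.25
10^-1.25 = 0.056234
Ea = 1/(1 + 0.056234) = 1/1.056234 = 0.9468

0.9468


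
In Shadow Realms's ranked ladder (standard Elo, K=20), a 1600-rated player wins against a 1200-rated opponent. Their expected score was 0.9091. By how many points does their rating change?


Elo update: delta = K * (S - Ea), where S = 1 (wins)
S - Ea = 1 - 0.9091 = 0.0909
Rating change = 20 * 0.0909
= 1.82

1.82 rating points


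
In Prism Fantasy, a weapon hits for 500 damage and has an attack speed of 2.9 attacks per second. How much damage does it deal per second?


DPS = damage * attack_speed
= 500 * 2.9
= 1450.0

1450.0 DPS


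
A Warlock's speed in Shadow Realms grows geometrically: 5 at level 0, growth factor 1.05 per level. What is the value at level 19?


value = base * growth^level
= 5 * 1.05^19
= 5 * 2.52695
= 12.63

12.63 speed


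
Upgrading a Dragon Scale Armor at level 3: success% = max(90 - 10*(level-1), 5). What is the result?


raw_rate = 90 - 10 * (3 - 1)
= 90 - 10 * 2
= 90 - 20
= 70
Apply floor: max(70, 5) = 70%

70%


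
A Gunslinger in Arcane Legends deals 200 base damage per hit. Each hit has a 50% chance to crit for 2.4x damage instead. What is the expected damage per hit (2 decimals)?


E[dmg] = base * (1 + crit_chance * (crit_mult - 1))
cc as decimal = 50/100 = 0.5
cm - 1 = 2.4 - 1 = 1.4
Bonus factor = 0.5 * 1.4 = 0.7
Total multiplier = 1 + 0.7 = 1.7
Expected damage = 200 * 1.7 = 340.00

340.00 damage


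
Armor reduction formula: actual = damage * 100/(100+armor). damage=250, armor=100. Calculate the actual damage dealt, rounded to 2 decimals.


actual = 250 * 100 / (100 + 100)
= 250 * 100 / 200
= 25000 / 200
= 125.00

125.00 damage


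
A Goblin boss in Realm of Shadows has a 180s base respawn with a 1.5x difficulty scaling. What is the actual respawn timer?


Respawn time = base * multiplier
= 180 * 1.5
= 270.0 seconds

270.0 seconds


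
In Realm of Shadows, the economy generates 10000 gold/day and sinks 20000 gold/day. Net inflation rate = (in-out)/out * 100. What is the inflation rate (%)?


Net gold = 10000 - 20000 = -10000
Inflation rate = net / sunk * 100 = -10000 / 20000 * 100
= -0.5 * 100
= -50.00%

-50.00%


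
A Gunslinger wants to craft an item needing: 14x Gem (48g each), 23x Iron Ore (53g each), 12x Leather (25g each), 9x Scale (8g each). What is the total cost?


Cost breakdown:
  Gem: 14 * 48 = 672
  Iron Ore: 23 * 53 = 1219
  Leather: 12 * 25 = 300
  Scale: 9 * 8 = 72
Total = 672 + 1219 + 300 + 72 = 2263

2263 gold


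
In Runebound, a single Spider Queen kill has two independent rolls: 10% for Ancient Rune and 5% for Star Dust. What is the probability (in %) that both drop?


For independent events, P(both) = P(A) * P(B)
= 10% * 5%
= 50 / 100 %
= 0.5%

0.5%


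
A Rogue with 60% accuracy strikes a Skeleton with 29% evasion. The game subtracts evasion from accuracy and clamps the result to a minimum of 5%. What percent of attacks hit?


accuracy - evasion = 60 - 29 = 31
Apply floor: max(31, 5) = 31
Hit chance = 31%

31%


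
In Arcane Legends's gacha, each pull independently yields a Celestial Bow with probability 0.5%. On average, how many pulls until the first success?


Expected pulls for a geometric distribution = 1/p = 100 / rate%
= 100 / 0.5
= 200.0

200.0 pulls


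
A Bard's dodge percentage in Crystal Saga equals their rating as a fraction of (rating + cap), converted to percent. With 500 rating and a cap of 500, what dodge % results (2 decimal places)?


dodge% = 500 / (500 + 500) * 100
= 500 / 1000 * 100
= 0.5 * 100
= 50.00%

50.00%


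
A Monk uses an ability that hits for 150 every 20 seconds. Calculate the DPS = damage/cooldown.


DPS = damage / cooldown
= 150 / 20
= 7.50

7.50 DPS


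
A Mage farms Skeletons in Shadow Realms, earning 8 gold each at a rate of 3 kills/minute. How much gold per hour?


Gold per minute = 8 * 3 = 24
Gold per hour = 24 * 60 = 1440

1440 gold/hour


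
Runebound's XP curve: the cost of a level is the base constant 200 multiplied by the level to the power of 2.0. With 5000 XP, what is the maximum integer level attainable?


XP = 200 * level^2.0, so level = (XP / 200)^(1/2.0)
= (5000 / 200)^(1/2.0)
= 25.0^0.5
= 5.0
Floor: level = 5

level 5


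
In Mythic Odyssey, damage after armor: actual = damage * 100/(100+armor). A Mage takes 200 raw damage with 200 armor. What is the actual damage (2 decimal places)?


actual = 200 * 100 / (100 + 200)
= 200 * 100 / 300
= 20000 / 300
= 66.67

66.67 damage


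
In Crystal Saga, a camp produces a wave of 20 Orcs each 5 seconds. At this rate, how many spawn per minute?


Spawns per minute = count * (60 / interval)
= 20 * (60 / 5)
= 20 * 12.0
= 240.0

240.0 per minute


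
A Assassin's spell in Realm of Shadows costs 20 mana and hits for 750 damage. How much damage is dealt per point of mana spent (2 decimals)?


Efficiency = damage / mana
= 750 / 20
= 37.50

37.50 dmg/mana


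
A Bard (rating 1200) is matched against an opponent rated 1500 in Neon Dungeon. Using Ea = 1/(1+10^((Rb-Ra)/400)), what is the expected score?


Elo expected score: Ea = 1/(1 + 10^((Rb-Ra)/400))
Rb - Ra = 1500 - 1200 = 300
(Rb-Ra)/400 = 300/400 = 0.75
10^0.75 = 5.623413
Ea = 1/(1 + 5.623413) = 1/6.623413 = 0.1510

0.1510


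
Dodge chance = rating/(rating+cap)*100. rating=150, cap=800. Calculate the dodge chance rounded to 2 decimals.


dodge% = 150 / (150 + 800) * 100
= 150 / 950 * 100
= 0.157895 * 100
= 15.79%

15.79%


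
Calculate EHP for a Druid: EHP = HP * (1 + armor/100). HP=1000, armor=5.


EHP = 1000 * (1 + 5/100)
= 1000 * (1 + 0.05)
= 1000 * 1.05
= 1050.0

1050.0 EHP


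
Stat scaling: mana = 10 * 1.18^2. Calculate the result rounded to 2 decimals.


value = base * growth^level
= 10 * 1.18^2
= 10 * 1.3924
= 13.92

13.92 mana


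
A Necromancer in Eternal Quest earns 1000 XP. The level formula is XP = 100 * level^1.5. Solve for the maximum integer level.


XP = 100 * level^1.5, so level = (XP / 100)^(1/1.5)
= (1000 / 100)^(1/1.5)
= 10.0^0.6667
= 4.6416
Floor: level = 4

level 4


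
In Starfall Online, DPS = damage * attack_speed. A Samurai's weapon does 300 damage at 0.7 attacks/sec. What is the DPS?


DPS = damage * attack_speed
= 300 * 0.7
= 210.0

210.0 DPS


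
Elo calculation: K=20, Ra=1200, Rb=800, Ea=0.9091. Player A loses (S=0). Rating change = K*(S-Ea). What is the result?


Elo update: delta = K * (S - Ea), where S = 0 (loses)
S - Ea = 0 - 0.9091 = -0.9091
Rating change = 20 * -0.9091
= -18.18

-18.18 rating points


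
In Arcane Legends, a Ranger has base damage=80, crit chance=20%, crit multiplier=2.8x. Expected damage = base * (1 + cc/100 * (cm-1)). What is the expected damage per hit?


E[dmg] = base * (1 + crit_chance * (crit_mult - 1))
cc as decimal = 20/100 = 0.2
cm - 1 = 2.8 - 1 = 1.8
Bonus factor = 0.2 * 1.8 = 0.36
Total multiplier = 1 + 0.36 = 1.36
Expected damage = 80 * 1.36 = 108.80

108.80 damage


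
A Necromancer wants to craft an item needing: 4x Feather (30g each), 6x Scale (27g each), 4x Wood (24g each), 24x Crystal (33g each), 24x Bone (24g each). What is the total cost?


Cost breakdown:
  Feather: 4 * 30 = 120
  Scale: 6 * 27 = 162
  Wood: 4 * 24 = 96
  Crystal: 24 * 33 = 792
  Bone: 24 * 24 = 576
Total = 120 + 162 + 96 + 792 + 576 = 1746

1746 gold


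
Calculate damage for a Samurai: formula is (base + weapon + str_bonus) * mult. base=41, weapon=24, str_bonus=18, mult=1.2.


Sum base + weapon + str = 41 + 24 + 18 = 83
Multiply by 1.2:
83 * 1.2 = 99.6

99.6 damage


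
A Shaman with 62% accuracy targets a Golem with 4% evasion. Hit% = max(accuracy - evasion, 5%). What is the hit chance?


accuracy - evasion = 62 - 4 = 58
Apply floor: max(58, 5) = 58
Hit chance = 58%

58%


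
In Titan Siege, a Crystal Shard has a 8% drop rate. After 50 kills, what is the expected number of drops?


Expected drops = kills * (drop_rate / 100)
= 50 * (8 / 100)
= 50 * 0.08
= 4.0

4.0 drops


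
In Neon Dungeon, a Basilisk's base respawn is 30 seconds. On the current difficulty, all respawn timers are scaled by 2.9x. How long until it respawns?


Respawn time = base * multiplier
= 30 * 2.9
= 87.0 seconds

87.0 seconds
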